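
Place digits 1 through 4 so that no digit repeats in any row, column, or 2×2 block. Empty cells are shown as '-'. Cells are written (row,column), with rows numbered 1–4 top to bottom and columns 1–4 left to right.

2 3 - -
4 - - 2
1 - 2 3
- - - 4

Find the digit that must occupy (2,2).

1

(1,4) = 1: row 1 has {2,3}; col 4 has {2,3,4}; box has {2} → only 1 remains.
(2,2) = 1: row 2 has {2,4}; col 2 has {3}; box has {2,3,4} → only 1 remains.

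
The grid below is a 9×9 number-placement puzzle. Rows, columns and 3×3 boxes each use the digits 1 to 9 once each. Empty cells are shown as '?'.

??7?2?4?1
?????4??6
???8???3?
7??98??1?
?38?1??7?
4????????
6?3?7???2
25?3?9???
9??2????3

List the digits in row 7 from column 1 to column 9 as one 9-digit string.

R5C1 = 5: row 5 has {1,3,7,8}; col 1 has {2,4,6,7,9}; box has {3,4,7,8} → only 5 remains.
R3C1 = 1: row 3 has {3,8}; col 1 has {2,4,5,6,7,9}; box has {7} → only 1 remains.
R2C4 = 1: in row 2, 1 can only go here (every other open cell in that row sees a 1).
R2C7 = 7: in row 2, 7 can only go here (every other open cell in that row sees a 7).
R3C6 = 7: in row 3, 7 can only go here (every other open cell in that row sees a 7).
R4C9 = 4: in row 4, 4 can only go here (every other open cell in that row sees a 4).
R5C9 = 9: row 5 has {1,3,5,7,8}; col 9 has {1,2,3,4,6}; box has {1,4,7} → only 9 remains.
R3C9 = 5: row 3 has {1,3,7,8}; col 9 has {1,2,3,4,6,9}; box has {1,3,4,6,7} → only 5 remains.
R6C9 = 8: row 6 has {4}; col 9 has {1,2,3,4,5,6,9}; box has {1,4,7,9} → only 8 remains.
R8C9 = 7: row 8 has {2,3,5,9}; col 9 has {1,2,3,4,5,6,8,9}; box has {2,3} → only 7 remains.
R5C4 = 4: in row 5, 4 can only go here (every other open cell in that row sees a 4).
R7C4 = 5: row 7 has {2,3,6,7}; col 4 has {1,2,3,4,8,9}; box has {2,3,7,9} → only 5 remains.
R1C4 = 6: row 1 has {1,2,4,7}; col 4 has {1,2,3,4,5,8,9}; box has {1,2,4,7,8} → only 6 remains.
R3C5 = 9: row 3 has {1,3,5,7,8}; col 5 has {1,2,7,8}; box has {1,2,4,6,7,8} → only 9 remains.
R3C7 = 2: row 3 has {1,3,5,7,8,9}; col 7 has {4,7}; box has {1,3,4,5,6,7} → only 2 remains.
R5C7 = 6: row 5 has {1,3,4,5,7,8,9}; col 7 has {2,4,7}; box has {1,4,7,8,9} → only 6 remains.
R6C4 = 7: row 6 has {4,8}; col 4 has {1,2,3,4,5,6,8,9}; box has {1,4,8,9} → only 7 remains.
R5C6 = 2: row 5 has {1,3,4,5,6,7,8,9}; col 6 has {4,7,9}; box has {1,4,7,8,9} → only 2 remains.
R1C6 = 5: in row 1, 5 can only go here (every other open cell in that row sees a 5).
R2C5 = 3: row 2 has {1,4,6,7}; col 5 has {1,2,7,8,9}; box has {1,2,4,5,6,7,8,9} → only 3 remains.
R2C1 = 8: row 2 has {1,3,4,6,7}; col 1 has {1,2,4,5,6,7,9}; box has {1,7} → only 8 remains.
R2C8 = 9: row 2 has {1,3,4,6,7,8}; col 8 has {1,3,7}; box has {1,2,3,4,5,6,7} → only 9 remains.
R1C1 = 3: row 1 has {1,2,4,5,6,7}; col 1 has {1,2,4,5,6,7,8,9}; box has {1,7,8} → only 3 remains.
R1C2 = 9: row 1 has {1,2,3,4,5,6,7}; col 2 has {3,5}; box has {1,3,7,8} → only 9 remains.
R1C8 = 8: row 1 has {1,2,3,4,5,6,7,9}; col 8 has {1,3,7,9}; box has {1,2,3,4,5,6,7,9} → only 8 remains.
R2C2 = 2: row 2 has {1,3,4,6,7,8,9}; col 2 has {3,5,9}; box has {1,3,7,8,9} → only 2 remains.
R2C3 = 5: row 2 has {1,2,3,4,6,7,8,9}; col 3 has {3,7,8}; box has {1,2,3,7,8,9} → only 5 remains.
R4C2 = 6: row 4 has {1,4,7,8,9}; col 2 has {2,3,5,9}; box has {3,4,5,7,8} → only 6 remains.
R4C3 = 2: row 4 has {1,4,6,7,8,9}; col 3 has {3,5,7,8}; box has {3,4,5,6,7,8} → only 2 remains.
R4C6 = 3: row 4 has {1,2,4,6,7,8,9}; col 6 has {2,4,5,7,9}; box has {1,2,4,7,8,9} → only 3 remains.
R4C7 = 5: row 4 has {1,2,3,4,6,7,8,9}; col 7 has {2,4,6,7}; box has {1,4,6,7,8,9} → only 5 remains.
R6C2 = 1: row 6 has {4,7,8}; col 2 has {2,3,5,6,9}; box has {2,3,4,5,6,7,8} → only 1 remains.
R6C3 = 9: row 6 has {1,4,7,8}; col 3 has {2,3,5,7,8}; box has {1,2,3,4,5,6,7,8} → only 9 remains.
R6C6 = 6: row 6 has {1,4,7,8,9}; col 6 has {2,3,4,5,7,9}; box has {1,2,3,4,7,8,9} → only 6 remains.
R6C7 = 3: row 6 has {1,4,6,7,8,9}; col 7 has {2,4,5,6,7}; box has {1,4,5,6,7,8,9} → only 3 remains.
R6C8 = 2: row 6 has {1,3,4,6,7,8,9}; col 8 has {1,3,7,8,9}; box has {1,3,4,5,6,7,8,9} → only 2 remains.
R7C8 = 4: row 7 has {2,3,5,6,7}; col 8 has {1,2,3,7,8,9}; box has {2,3,7} → only 4 remains.
R8C8 = 6: row 8 has {2,3,5,7,9}; col 8 has {1,2,3,4,7,8,9}; box has {2,3,4,7} → only 6 remains.
R9C8 = 5: row 9 has {2,3,9}; col 8 has {1,2,3,4,6,7,8,9}; box has {2,3,4,6,7} → only 5 remains.
R3C2 = 4: row 3 has {1,2,3,5,7,8,9}; col 2 has {1,2,3,5,6,9}; box has {1,2,3,5,7,8,9} → only 4 remains.
R3C3 = 6: row 3 has {1,2,3,4,5,7,8,9}; col 3 has {2,3,5,7,8,9}; box has {1,2,3,4,5,7,8,9} → only 6 remains.
R6C5 = 5: row 6 has {1,2,3,4,6,7,8,9}; col 5 has {1,2,3,7,8,9}; box has {1,2,3,4,6,7,8,9} → only 5 remains.
R7C2 = 8: row 7 has {2,3,4,5,6,7}; col 2 has {1,2,3,4,5,6,9}; box has {2,3,5,6,9} → only 8 remains.
R7C6 = 1: row 7 has {2,3,4,5,6,7,8}; col 6 has {2,3,4,5,6,7,9}; box has {2,3,5,7,9} → only 1 remains.
R7C7 = 9: row 7 has {1,2,3,4,5,6,7,8}; col 7 has {2,3,4,5,6,7}; box has {2,3,4,5,6,7} → only 9 remains.

683571942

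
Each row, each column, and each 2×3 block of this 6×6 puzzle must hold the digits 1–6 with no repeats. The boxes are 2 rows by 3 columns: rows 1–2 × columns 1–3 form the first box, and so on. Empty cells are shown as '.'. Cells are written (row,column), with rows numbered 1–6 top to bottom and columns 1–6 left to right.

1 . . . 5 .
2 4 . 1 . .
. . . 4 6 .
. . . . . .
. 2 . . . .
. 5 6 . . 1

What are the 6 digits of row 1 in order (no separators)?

(1,3) = 3: row 1 has {1,5}; col 3 has {6}; box has {1,2,4} → only 3 remains.
(2,3) = 5 (sole candidate).
(2,5) = 3 (sole candidate).
(2,6) = 6 (sole candidate).
(5,5) = 4 (sole candidate).
(6,5) = 2 (sole candidate).
(1,2) = 6: row 1 has {1,3,5}; col 2 has {2,4,5}; box has {1,2,3,4,5} → only 6 remains.
(1,4) = 2: row 1 has {1,3,5,6}; col 4 has {1,4}; box has {1,3,5,6} → only 2 remains.
(1,6) = 4: row 1 has {1,2,3,5,6}; col 6 has {1,6}; box has {1,2,3,5,6} → only 4 remains.

163254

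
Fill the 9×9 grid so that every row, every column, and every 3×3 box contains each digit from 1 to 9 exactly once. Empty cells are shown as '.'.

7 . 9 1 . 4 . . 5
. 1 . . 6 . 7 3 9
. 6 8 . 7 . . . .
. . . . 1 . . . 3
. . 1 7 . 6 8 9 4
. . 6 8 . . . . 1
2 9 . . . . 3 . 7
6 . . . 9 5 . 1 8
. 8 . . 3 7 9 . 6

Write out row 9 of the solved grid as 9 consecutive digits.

R3C9 = 2 (sole candidate).
R1C7 = 6 (sole candidate).
R1C8 = 8 (sole candidate).
R3C8 = 4 (sole candidate).
R7C8 = 5 (sole candidate).
R9C8 = 2: row 9 has {3,6,7,8,9}; col 8 has {1,3,4,5,8,9}; box has {1,3,5,6,7,8,9} → only 2 remains.
R1C5 = 2 (sole candidate).
R2C4 = 5 (sole candidate).
R2C6 = 8 (sole candidate).
R3C7 = 1 (sole candidate).
R5C5 = 5 (sole candidate).
R6C5 = 4 (sole candidate).
R6C8 = 7 (sole candidate).
R7C3 = 4 (sole candidate).
R7C4 = 6 (sole candidate).
R7C5 = 8 (sole candidate).
R7C6 = 1 (sole candidate).
R8C7 = 4 (sole candidate).
R9C3 = 5: row 9 has {2,3,6,7,8,9}; col 3 has {1,4,6,8,9}; box has {2,4,6,8,9} → only 5 remains.
R9C4 = 4: row 9 has {2,3,5,6,7,8,9}; col 4 has {1,5,6,7,8}; box has {1,3,5,6,7,8,9} → only 4 remains.
R1C2 = 3 (sole candidate).
R2C1 = 4 (sole candidate).
R2C3 = 2 (sole candidate).
R3C1 = 5 (sole candidate).
R4C3 = 7 (sole candidate).
R4C8 = 6 (sole candidate).
R5C1 = 3 (sole candidate).
R5C2 = 2 (sole candidate).
R6C1 = 9 (sole candidate).
R6C2 = 5 (sole candidate).
R6C7 = 2 (sole candidate).
R8C2 = 7 (sole candidate).
R8C3 = 3 (sole candidate).
R8C4 = 2 (sole candidate).
R9C1 = 1: row 9 has {2,3,4,5,6,7,8,9}; col 1 has {2,3,4,5,6,7,9}; box has {2,3,4,5,6,7,8,9} → only 1 remains.

185437926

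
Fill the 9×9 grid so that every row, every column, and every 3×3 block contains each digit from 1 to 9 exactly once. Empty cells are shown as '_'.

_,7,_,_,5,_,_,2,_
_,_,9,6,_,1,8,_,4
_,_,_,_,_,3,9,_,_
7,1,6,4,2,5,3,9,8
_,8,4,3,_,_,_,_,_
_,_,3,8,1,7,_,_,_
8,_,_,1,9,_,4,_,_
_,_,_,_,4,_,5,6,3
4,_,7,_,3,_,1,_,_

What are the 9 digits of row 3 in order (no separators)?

row 1, column 4 = 9: row 1 has {2,5,7}; col 4 has {1,3,4,6,8}; box has {1,3,5,6} → only 9 remains.
row 1, column 7 = 6: row 1 has {2,5,7,9}; col 7 has {1,3,4,5,8,9}; box has {2,4,8,9} → only 6 remains.
row 1, column 9 = 1: row 1 has {2,5,6,7,9}; col 9 has {3,4,8}; box has {2,4,6,8,9} → only 1 remains.
row 2, column 5 = 7: row 2 has {1,4,6,8,9}; col 5 has {1,2,3,4,5,9}; box has {1,3,5,6,9} → only 7 remains.
row 3, column 4 = 2: row 3 has {3,9}; col 4 has {1,3,4,6,8,9}; box has {1,3,5,6,7,9} → only 2 remains.
row 3, column 5 = 8: row 3 has {2,3,9}; col 5 has {1,2,3,4,5,7,9}; box has {1,2,3,5,6,7,9} → only 8 remains.
row 5, column 5 = 6: row 5 has {3,4,8}; col 5 has {1,2,3,4,5,7,8,9}; box has {1,2,3,4,5,7,8} → only 6 remains.
row 5, column 6 = 9: row 5 has {3,4,6,8}; col 6 has {1,3,5,7}; box has {1,2,3,4,5,6,7,8} → only 9 remains.
row 6, column 7 = 2: row 6 has {1,3,7,8}; col 7 has {1,3,4,5,6,8,9}; box has {3,8,9} → only 2 remains.
row 7, column 8 = 7: row 7 has {1,4,8,9}; col 8 has {2,6,9}; box has {1,3,4,5,6} → only 7 remains.
row 7, column 9 = 2: row 7 has {1,4,7,8,9}; col 9 has {1,3,4,8}; box has {1,3,4,5,6,7} → only 2 remains.
row 8, column 4 = 7: row 8 has {3,4,5,6}; col 4 has {1,2,3,4,6,8,9}; box has {1,3,4,9} → only 7 remains.
row 9, column 4 = 5: row 9 has {1,3,4,7}; col 4 has {1,2,3,4,6,7,8,9}; box has {1,3,4,7,9} → only 5 remains.
row 9, column 8 = 8: row 9 has {1,3,4,5,7}; col 8 has {2,6,7,9}; box has {1,2,3,4,5,6,7} → only 8 remains.
row 9, column 9 = 9: row 9 has {1,3,4,5,7,8}; col 9 has {1,2,3,4,8}; box has {1,2,3,4,5,6,7,8} → only 9 remains.
row 1, column 1 = 3: row 1 has {1,2,5,6,7,9}; col 1 has {4,7,8}; box has {7,9} → only 3 remains.
row 1, column 3 = 8: row 1 has {1,2,3,5,6,7,9}; col 3 has {3,4,6,7,9}; box has {3,7,9} → only 8 remains.
row 1, column 6 = 4: row 1 has {1,2,3,5,6,7,8,9}; col 6 has {1,3,5,7,9}; box has {1,2,3,5,6,7,8,9} → only 4 remains.
row 3, column 8 = 5: row 3 has {2,3,8,9}; col 8 has {2,6,7,8,9}; box has {1,2,4,6,8,9} → only 5 remains.
row 3, column 9 = 7: row 3 has {2,3,5,8,9}; col 9 has {1,2,3,4,8,9}; box has {1,2,4,5,6,8,9} → only 7 remains.
row 5, column 7 = 7: row 5 has {3,4,6,8,9}; col 7 has {1,2,3,4,5,6,8,9}; box has {2,3,8,9} → only 7 remains.
row 5, column 8 = 1: row 5 has {3,4,6,7,8,9}; col 8 has {2,5,6,7,8,9}; box has {2,3,7,8,9} → only 1 remains.
row 5, column 9 = 5: row 5 has {1,3,4,6,7,8,9}; col 9 has {1,2,3,4,7,8,9}; box has {1,2,3,7,8,9} → only 5 remains.
row 6, column 8 = 4: row 6 has {1,2,3,7,8}; col 8 has {1,2,5,6,7,8,9}; box has {1,2,3,5,7,8,9} → only 4 remains.
row 6, column 9 = 6: row 6 has {1,2,3,4,7,8}; col 9 has {1,2,3,4,5,7,8,9}; box has {1,2,3,4,5,7,8,9} → only 6 remains.
row 7, column 3 = 5: row 7 has {1,2,4,7,8,9}; col 3 has {3,4,6,7,8,9}; box has {4,7,8} → only 5 remains.
row 7, column 6 = 6: row 7 has {1,2,4,5,7,8,9}; col 6 has {1,3,4,5,7,9}; box has {1,3,4,5,7,9} → only 6 remains.
row 9, column 6 = 2: row 9 has {1,3,4,5,7,8,9}; col 6 has {1,3,4,5,6,7,9}; box has {1,3,4,5,6,7,9} → only 2 remains.
row 2, column 8 = 3: row 2 has {1,4,6,7,8,9}; col 8 has {1,2,4,5,6,7,8,9}; box has {1,2,4,5,6,7,8,9} → only 3 remains.
row 3, column 3 = 1: row 3 has {2,3,5,7,8,9}; col 3 has {3,4,5,6,7,8,9}; box has {3,7,8,9} → only 1 remains.
row 5, column 1 = 2: row 5 has {1,3,4,5,6,7,8,9}; col 1 has {3,4,7,8}; box has {1,3,4,6,7,8} → only 2 remains.
row 7, column 2 = 3: row 7 has {1,2,4,5,6,7,8,9}; col 2 has {1,7,8}; box has {4,5,7,8} → only 3 remains.
row 8, column 3 = 2: row 8 has {3,4,5,6,7}; col 3 has {1,3,4,5,6,7,8,9}; box has {3,4,5,7,8} → only 2 remains.
row 8, column 6 = 8: row 8 has {2,3,4,5,6,7}; col 6 has {1,2,3,4,5,6,7,9}; box has {1,2,3,4,5,6,7,9} → only 8 remains.
row 9, column 2 = 6: row 9 has {1,2,3,4,5,7,8,9}; col 2 has {1,3,7,8}; box has {2,3,4,5,7,8} → only 6 remains.
row 2, column 1 = 5: row 2 has {1,3,4,6,7,8,9}; col 1 has {2,3,4,7,8}; box has {1,3,7,8,9} → only 5 remains.
row 2, column 2 = 2: row 2 has {1,3,4,5,6,7,8,9}; col 2 has {1,3,6,7,8}; box has {1,3,5,7,8,9} → only 2 remains.
row 3, column 1 = 6: row 3 has {1,2,3,5,7,8,9}; col 1 has {2,3,4,5,7,8}; box has {1,2,3,5,7,8,9} → only 6 remains.
row 3, column 2 = 4: row 3 has {1,2,3,5,6,7,8,9}; col 2 has {1,2,3,6,7,8}; box has {1,2,3,5,6,7,8,9} → only 4 remains.

641283957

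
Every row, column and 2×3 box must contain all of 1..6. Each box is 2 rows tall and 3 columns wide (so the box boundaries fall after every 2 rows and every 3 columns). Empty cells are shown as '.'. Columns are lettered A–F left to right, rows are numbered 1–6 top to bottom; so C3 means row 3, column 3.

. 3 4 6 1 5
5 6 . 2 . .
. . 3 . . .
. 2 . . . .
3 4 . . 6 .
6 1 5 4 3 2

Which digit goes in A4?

A1 = 2: row 1 has {1,3,4,5,6}; col 1 has {3,5,6}; box has {3,4,5,6} → only 2 remains.
C2 = 1: row 2 has {2,5,6}; col 3 has {3,4,5}; box has {2,3,4,5,6} → only 1 remains.
E2 = 4: row 2 has {1,2,5,6}; col 5 has {1,3,6}; box has {1,2,5,6} → only 4 remains.
F2 = 3: row 2 has {1,2,4,5,6}; col 6 has {2,5}; box has {1,2,4,5,6} → only 3 remains.
B3 = 5: row 3 has {3}; col 2 has {1,2,3,4,6}; box has {2,3} → only 5 remains.
D3 = 1: row 3 has {3,5}; col 4 has {2,4,6}; box has {} → only 1 remains.
E3 = 2: row 3 has {1,3,5}; col 5 has {1,3,4,6}; box has {1} → only 2 remains.
C4 = 6: row 4 has {2}; col 3 has {1,3,4,5}; box has {2,3,5} → only 6 remains.
E4 = 5: row 4 has {2,6}; col 5 has {1,2,3,4,6}; box has {1,2} → only 5 remains.
F4 = 4: row 4 has {2,5,6}; col 6 has {2,3,5}; box has {1,2,5} → only 4 remains.
C5 = 2: row 5 has {3,4,6}; col 3 has {1,3,4,5,6}; box has {1,3,4,5,6} → only 2 remains.
D5 = 5: row 5 has {2,3,4,6}; col 4 has {1,2,4,6}; box has {2,3,4,6} → only 5 remains.
F5 = 1: row 5 has {2,3,4,5,6}; col 6 has {2,3,4,5}; box has {2,3,4,5,6} → only 1 remains.
A3 = 4: row 3 has {1,2,3,5}; col 1 has {2,3,5,6}; box has {2,3,5,6} → only 4 remains.
F3 = 6: row 3 has {1,2,3,4,5}; col 6 has {1,2,3,4,5}; box has {1,2,4,5} → only 6 remains.
A4 = 1: row 4 has {2,4,5,6}; col 1 has {2,3,4,5,6}; box has {2,3,4,5,6} → only 1 remains.

1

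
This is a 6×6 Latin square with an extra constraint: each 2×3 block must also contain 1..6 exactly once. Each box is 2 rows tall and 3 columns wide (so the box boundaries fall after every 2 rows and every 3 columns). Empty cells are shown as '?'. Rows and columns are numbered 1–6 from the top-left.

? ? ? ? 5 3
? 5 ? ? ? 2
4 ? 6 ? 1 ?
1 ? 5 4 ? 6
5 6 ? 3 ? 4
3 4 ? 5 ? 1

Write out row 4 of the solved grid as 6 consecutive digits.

125436

r2c1 = 6 (sole candidate).
r2c4 = 1 (sole candidate).
r2c5 = 4 (sole candidate).
r3c4 = 2 (sole candidate).
r3c6 = 5 (sole candidate).
r4c5 = 3: row 4 has {1,4,5,6}; col 5 has {1,4,5}; box has {1,2,4,5,6} → only 3 remains.
r5c5 = 2 (sole candidate).
r6c3 = 2 (sole candidate).
r6c5 = 6 (sole candidate).
r1c1 = 2 (sole candidate).
r1c2 = 1 (sole candidate).
r1c3 = 4 (sole candidate).
r1c4 = 6 (sole candidate).
r2c3 = 3 (sole candidate).
r3c2 = 3 (sole candidate).
r4c2 = 2: row 4 has {1,3,4,5,6}; col 2 has {1,3,4,5,6}; box has {1,3,4,5,6} → only 2 remains.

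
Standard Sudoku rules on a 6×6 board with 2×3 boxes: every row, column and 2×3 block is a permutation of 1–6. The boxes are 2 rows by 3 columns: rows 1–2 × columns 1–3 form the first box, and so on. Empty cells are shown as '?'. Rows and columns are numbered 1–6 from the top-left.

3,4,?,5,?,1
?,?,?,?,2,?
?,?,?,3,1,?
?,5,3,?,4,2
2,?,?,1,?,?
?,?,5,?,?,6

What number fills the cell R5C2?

3

R1C5 = 6 (sole candidate).
R2C4 = 4 (sole candidate).
R2C6 = 3 (sole candidate).
R3C6 = 5 (sole candidate).
R4C4 = 6 (sole candidate).
R5C6 = 4 (sole candidate).
R6C4 = 2 (sole candidate).
R6C5 = 3 (sole candidate).
R1C3 = 2 (sole candidate).
R4C1 = 1 (sole candidate).
R5C3 = 6 (sole candidate).
R5C5 = 5 (sole candidate).
R6C1 = 4 (sole candidate).
R6C2 = 1 (sole candidate).
R2C2 = 6 (sole candidate).
R2C3 = 1 (sole candidate).
R3C1 = 6 (sole candidate).
R3C2 = 2 (sole candidate).
R3C3 = 4 (sole candidate).
R5C2 = 3: row 5 has {1,2,4,5,6}; col 2 has {1,2,4,5,6}; box has {1,2,4,5,6} → only 3 remains.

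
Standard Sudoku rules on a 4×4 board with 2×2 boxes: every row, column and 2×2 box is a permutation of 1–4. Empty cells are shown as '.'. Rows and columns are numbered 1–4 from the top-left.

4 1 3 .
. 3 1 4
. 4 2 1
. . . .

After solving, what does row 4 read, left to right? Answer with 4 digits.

1243

r1c4 = 2: row 1 has {1,3,4}; col 4 has {1,4}; box has {1,3,4} → only 2 remains.
r2c1 = 2: row 2 has {1,3,4}; col 1 has {4}; box has {1,3,4} → only 2 remains.
r3c1 = 3: row 3 has {1,2,4}; col 1 has {2,4}; box has {4} → only 3 remains.
r4c1 = 1: row 4 has {}; col 1 has {2,3,4}; box has {3,4} → only 1 remains.
r4c2 = 2: row 4 has {1}; col 2 has {1,3,4}; box has {1,3,4} → only 2 remains.
r4c3 = 4: row 4 has {1,2}; col 3 has {1,2,3}; box has {1,2} → only 4 remains.
r4c4 = 3: row 4 has {1,2,4}; col 4 has {1,2,4}; box has {1,2,4} → only 3 remains.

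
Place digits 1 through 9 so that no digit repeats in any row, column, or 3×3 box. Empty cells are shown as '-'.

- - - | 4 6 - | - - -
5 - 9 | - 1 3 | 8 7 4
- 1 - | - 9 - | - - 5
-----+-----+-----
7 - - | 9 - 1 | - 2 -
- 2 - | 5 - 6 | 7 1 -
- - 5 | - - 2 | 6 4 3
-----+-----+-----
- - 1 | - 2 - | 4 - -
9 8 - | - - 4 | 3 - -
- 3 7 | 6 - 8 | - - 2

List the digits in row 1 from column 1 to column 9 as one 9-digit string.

278465931

r1c2 = 7: row 1 has {4,6}; col 2 has {1,2,3,8}; box has {1,5,9} → only 7 remains.
r1c6 = 5: row 1 has {4,6,7}; col 6 has {1,2,3,4,6,8}; box has {1,3,4,6,9} → only 5 remains.
r2c2 = 6 (sole candidate).
r2c4 = 2 (sole candidate).
r3c6 = 7 (sole candidate).
r3c7 = 2 (sole candidate).
r4c2 = 4 (sole candidate).
r4c7 = 5 (sole candidate).
r4c9 = 8 (sole candidate).
r5c9 = 9 (sole candidate).
r6c2 = 9 (sole candidate).
r7c1 = 6 (sole candidate).
r7c2 = 5 (sole candidate).
r7c6 = 9 (sole candidate).
r7c8 = 8 (sole candidate).
r7c9 = 7 (sole candidate).
r8c3 = 2 (sole candidate).
r9c1 = 4 (sole candidate).
r9c5 = 5 (sole candidate).
r9c8 = 9 (sole candidate).
r1c8 = 3: row 1 has {4,5,6,7}; col 8 has {1,2,4,7,8,9}; box has {2,4,5,7,8} → only 3 remains.
r1c9 = 1: row 1 has {3,4,5,6,7}; col 9 has {2,3,4,5,7,8,9}; box has {2,3,4,5,7,8} → only 1 remains.
r3c4 = 8 (sole candidate).
r3c8 = 6 (sole candidate).
r4c5 = 3 (sole candidate).
r6c4 = 7 (sole candidate).
r6c5 = 8 (sole candidate).
r7c4 = 3 (sole candidate).
r8c4 = 1 (sole candidate).
r8c5 = 7 (sole candidate).
r8c8 = 5 (sole candidate).
r8c9 = 6 (sole candidate).
r9c7 = 1 (sole candidate).
r1c3 = 8: row 1 has {1,3,4,5,6,7}; col 3 has {1,2,5,7,9}; box has {1,5,6,7,9} → only 8 remains.
r1c7 = 9: row 1 has {1,3,4,5,6,7,8}; col 7 has {1,2,3,4,5,6,7,8}; box has {1,2,3,4,5,6,7,8} → only 9 remains.
r3c1 = 3 (sole candidate).
r3c3 = 4 (sole candidate).
r4c3 = 6 (sole candidate).
r5c1 = 8 (sole candidate).
r5c3 = 3 (sole candidate).
r5c5 = 4 (sole candidate).
r6c1 = 1 (sole candidate).
r1c1 = 2: row 1 has {1,3,4,5,6,7,8,9}; col 1 has {1,3,4,5,6,7,8,9}; box has {1,3,4,5,6,7,8,9} → only 2 remains.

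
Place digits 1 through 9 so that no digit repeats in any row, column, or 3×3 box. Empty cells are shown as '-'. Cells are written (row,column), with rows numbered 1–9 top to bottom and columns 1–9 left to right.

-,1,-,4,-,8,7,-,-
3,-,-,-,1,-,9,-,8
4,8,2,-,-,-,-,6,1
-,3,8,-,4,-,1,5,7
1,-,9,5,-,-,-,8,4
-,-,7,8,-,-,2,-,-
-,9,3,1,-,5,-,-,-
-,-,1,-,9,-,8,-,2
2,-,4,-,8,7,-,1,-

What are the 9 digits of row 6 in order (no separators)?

(4,1) = 6: row 4 has {1,3,4,5,7,8}; col 1 has {1,2,3,4}; box has {1,3,7,8,9} → only 6 remains.
(5,2) = 2: row 5 has {1,4,5,8,9}; col 2 has {1,3,8,9}; box has {1,3,6,7,8,9} → only 2 remains.
(6,1) = 5: row 6 has {2,7,8}; col 1 has {1,2,3,4,6}; box has {1,2,3,6,7,8,9} → only 5 remains.
(6,2) = 4: row 6 has {2,5,7,8}; col 2 has {1,2,3,8,9}; box has {1,2,3,5,6,7,8,9} → only 4 remains.
(7,9) = 6: row 7 has {1,3,5,9}; col 9 has {1,2,4,7,8}; box has {1,2,8} → only 6 remains.
(8,1) = 7: row 8 has {1,2,8,9}; col 1 has {1,2,3,4,5,6}; box has {1,2,3,4,9} → only 7 remains.
(1,1) = 9: row 1 has {1,4,7,8}; col 1 has {1,2,3,4,5,6,7}; box has {1,2,3,4,8} → only 9 remains.
(7,1) = 8: row 7 has {1,3,5,6,9}; col 1 has {1,2,3,4,5,6,7,9}; box has {1,2,3,4,7,9} → only 8 remains.
(7,5) = 2: row 7 has {1,3,5,6,8,9}; col 5 has {1,4,8,9}; box has {1,5,7,8,9} → only 2 remains.
(7,7) = 4: row 7 has {1,2,3,5,6,8,9}; col 7 has {1,2,7,8,9}; box has {1,2,6,8} → only 4 remains.
(7,8) = 7: row 7 has {1,2,3,4,5,6,8,9}; col 8 has {1,5,6,8}; box has {1,2,4,6,8} → only 7 remains.
(8,8) = 3: row 8 has {1,2,7,8,9}; col 8 has {1,5,6,7,8}; box has {1,2,4,6,7,8} → only 3 remains.
(9,7) = 5: row 9 has {1,2,4,7,8}; col 7 has {1,2,4,7,8,9}; box has {1,2,3,4,6,7,8} → only 5 remains.
(9,9) = 9: row 9 has {1,2,4,5,7,8}; col 9 has {1,2,4,6,7,8}; box has {1,2,3,4,5,6,7,8} → only 9 remains.
(1,8) = 2: row 1 has {1,4,7,8,9}; col 8 has {1,3,5,6,7,8}; box has {1,6,7,8,9} → only 2 remains.
(2,8) = 4: row 2 has {1,3,8,9}; col 8 has {1,2,3,5,6,7,8}; box has {1,2,6,7,8,9} → only 4 remains.
(3,7) = 3: row 3 has {1,2,4,6,8}; col 7 has {1,2,4,5,7,8,9}; box has {1,2,4,6,7,8,9} → only 3 remains.
(5,7) = 6: row 5 has {1,2,4,5,8,9}; col 7 has {1,2,3,4,5,7,8,9}; box has {1,2,4,5,7,8} → only 6 remains.
(6,8) = 9: row 6 has {2,4,5,7,8}; col 8 has {1,2,3,4,5,6,7,8}; box has {1,2,4,5,6,7,8} → only 9 remains.
(6,9) = 3: row 6 has {2,4,5,7,8,9}; col 9 has {1,2,4,6,7,8,9}; box has {1,2,4,5,6,7,8,9} → only 3 remains.
(8,4) = 6: row 8 has {1,2,3,7,8,9}; col 4 has {1,4,5,8}; box has {1,2,5,7,8,9} → only 6 remains.
(8,6) = 4: row 8 has {1,2,3,6,7,8,9}; col 6 has {5,7,8}; box has {1,2,5,6,7,8,9} → only 4 remains.
(9,2) = 6: row 9 has {1,2,4,5,7,8,9}; col 2 has {1,2,3,4,8,9}; box has {1,2,3,4,7,8,9} → only 6 remains.
(9,4) = 3: row 9 has {1,2,4,5,6,7,8,9}; col 4 has {1,4,5,6,8}; box has {1,2,4,5,6,7,8,9} → only 3 remains.
(1,9) = 5: row 1 has {1,2,4,7,8,9}; col 9 has {1,2,3,4,6,7,8,9}; box has {1,2,3,4,6,7,8,9} → only 5 remains.
(3,6) = 9: row 3 has {1,2,3,4,6,8}; col 6 has {4,5,7,8}; box has {1,4,8} → only 9 remains.
(4,6) = 2: row 4 has {1,3,4,5,6,7,8}; col 6 has {4,5,7,8,9}; box has {4,5,8} → only 2 remains.
(5,6) = 3: row 5 has {1,2,4,5,6,8,9}; col 6 has {2,4,5,7,8,9}; box has {2,4,5,8} → only 3 remains.
(6,5) = 6: row 6 has {2,3,4,5,7,8,9}; col 5 has {1,2,4,8,9}; box has {2,3,4,5,8} → only 6 remains.
(6,6) = 1: row 6 has {2,3,4,5,6,7,8,9}; col 6 has {2,3,4,5,7,8,9}; box has {2,3,4,5,6,8} → only 1 remains.

547861293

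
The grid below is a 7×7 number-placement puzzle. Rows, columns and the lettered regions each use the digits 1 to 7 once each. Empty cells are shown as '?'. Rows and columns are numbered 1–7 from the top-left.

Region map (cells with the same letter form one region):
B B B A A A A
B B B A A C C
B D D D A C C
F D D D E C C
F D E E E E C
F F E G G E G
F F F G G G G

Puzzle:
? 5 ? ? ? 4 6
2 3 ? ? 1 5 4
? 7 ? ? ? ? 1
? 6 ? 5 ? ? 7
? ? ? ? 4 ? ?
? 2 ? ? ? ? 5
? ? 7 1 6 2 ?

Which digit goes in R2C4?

R1C3 = 1 (sole candidate).
R2C3 = 6 (sole candidate).
R2C4 = 7: row 2 has {1,2,3,4,5,6}; col 4 has {1,5}; region has {1,4,6} → only 7 remains.

7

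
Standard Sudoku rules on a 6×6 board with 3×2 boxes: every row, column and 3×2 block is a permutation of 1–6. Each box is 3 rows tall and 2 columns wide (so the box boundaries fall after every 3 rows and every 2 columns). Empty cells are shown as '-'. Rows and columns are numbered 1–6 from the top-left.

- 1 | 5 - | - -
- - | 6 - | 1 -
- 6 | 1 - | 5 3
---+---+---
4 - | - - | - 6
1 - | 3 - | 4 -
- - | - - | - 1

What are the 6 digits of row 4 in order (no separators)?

452136

row 3, column 1 = 2: row 3 has {1,3,5,6}; col 1 has {1,4}; box has {1,6} → only 2 remains.
row 3, column 4 = 4: row 3 has {1,2,3,5,6}; col 4 has {}; box has {1,5,6} → only 4 remains.
row 4, column 3 = 2: row 4 has {4,6}; col 3 has {1,3,5,6}; box has {3} → only 2 remains.
row 4, column 5 = 3: row 4 has {2,4,6}; col 5 has {1,4,5}; box has {1,4,6} → only 3 remains.
row 6, column 3 = 4: row 6 has {1}; col 3 has {1,2,3,5,6}; box has {2,3} → only 4 remains.
row 6, column 5 = 2: row 6 has {1,4}; col 5 has {1,3,4,5}; box has {1,3,4,6} → only 2 remains.
row 1, column 1 = 3: row 1 has {1,5}; col 1 has {1,2,4}; box has {1,2,6} → only 3 remains.
row 1, column 4 = 2: row 1 has {1,3,5}; col 4 has {4}; box has {1,4,5,6} → only 2 remains.
row 1, column 5 = 6: row 1 has {1,2,3,5}; col 5 has {1,2,3,4,5}; box has {1,3,5} → only 6 remains.
row 1, column 6 = 4: row 1 has {1,2,3,5,6}; col 6 has {1,3,6}; box has {1,3,5,6} → only 4 remains.
row 2, column 1 = 5: row 2 has {1,6}; col 1 has {1,2,3,4}; box has {1,2,3,6} → only 5 remains.
row 2, column 2 = 4: row 2 has {1,5,6}; col 2 has {1,6}; box has {1,2,3,5,6} → only 4 remains.
row 2, column 4 = 3: row 2 has {1,4,5,6}; col 4 has {2,4}; box has {1,2,4,5,6} → only 3 remains.
row 2, column 6 = 2: row 2 has {1,3,4,5,6}; col 6 has {1,3,4,6}; box has {1,3,4,5,6} → only 2 remains.
row 4, column 2 = 5: row 4 has {2,3,4,6}; col 2 has {1,4,6}; box has {1,4} → only 5 remains.
row 4, column 4 = 1: row 4 has {2,3,4,5,6}; col 4 has {2,3,4}; box has {2,3,4} → only 1 remains.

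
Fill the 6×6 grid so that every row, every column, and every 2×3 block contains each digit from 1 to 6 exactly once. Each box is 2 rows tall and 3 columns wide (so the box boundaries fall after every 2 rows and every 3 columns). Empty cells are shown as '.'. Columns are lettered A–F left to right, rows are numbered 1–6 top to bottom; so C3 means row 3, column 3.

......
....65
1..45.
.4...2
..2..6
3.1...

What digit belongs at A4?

5

F3 = 3: row 3 has {1,4,5}; col 6 has {2,5,6}; box has {2,4,5} → only 3 remains.
E4 = 1: row 4 has {2,4}; col 5 has {5,6}; box has {2,3,4,5} → only 1 remains.
B5 = 5: row 5 has {2,6}; col 2 has {4}; box has {1,2,3} → only 5 remains.
B6 = 6: row 6 has {1,3}; col 2 has {4,5}; box has {1,2,3,5} → only 6 remains.
F6 = 4: row 6 has {1,3,6}; col 6 has {2,3,5,6}; box has {6} → only 4 remains.
F1 = 1: row 1 has {}; col 6 has {2,3,4,5,6}; box has {5,6} → only 1 remains.
B3 = 2: row 3 has {1,3,4,5}; col 2 has {4,5,6}; box has {1,4} → only 2 remains.
C3 = 6: row 3 has {1,2,3,4,5}; col 3 has {1,2}; box has {1,2,4} → only 6 remains.
A4 = 5: row 4 has {1,2,4}; col 1 has {1,3}; box has {1,2,4,6} → only 5 remains.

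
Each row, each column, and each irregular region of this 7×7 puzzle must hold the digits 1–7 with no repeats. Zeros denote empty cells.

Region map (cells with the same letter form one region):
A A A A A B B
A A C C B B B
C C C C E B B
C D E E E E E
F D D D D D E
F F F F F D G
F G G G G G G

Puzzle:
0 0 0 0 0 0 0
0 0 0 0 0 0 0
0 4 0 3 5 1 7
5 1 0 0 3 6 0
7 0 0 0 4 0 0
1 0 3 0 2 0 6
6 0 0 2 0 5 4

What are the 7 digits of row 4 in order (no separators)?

row 2, column 5 = 6 (sole candidate).
row 3, column 1 = 2 (sole candidate).
row 3, column 3 = 6 (sole candidate).
row 4, column 7 = 2: row 4 has {1,3,5,6}; col 7 has {4,6,7}; region has {3,5,6} → only 2 remains.
row 5, column 7 = 1 (sole candidate).
row 6, column 2 = 5 (sole candidate).
row 6, column 4 = 4 (sole candidate).
row 6, column 6 = 7 (sole candidate).
row 4, column 4 = 7: row 4 has {1,2,3,5,6}; col 4 has {2,3,4}; region has {1,2,3,5,6} → only 7 remains.
row 2, column 4 = 1 (sole candidate).
row 4, column 3 = 4: row 4 has {1,2,3,5,6,7}; col 3 has {3,6}; region has {1,2,3,5,6,7} → only 4 remains.

5147362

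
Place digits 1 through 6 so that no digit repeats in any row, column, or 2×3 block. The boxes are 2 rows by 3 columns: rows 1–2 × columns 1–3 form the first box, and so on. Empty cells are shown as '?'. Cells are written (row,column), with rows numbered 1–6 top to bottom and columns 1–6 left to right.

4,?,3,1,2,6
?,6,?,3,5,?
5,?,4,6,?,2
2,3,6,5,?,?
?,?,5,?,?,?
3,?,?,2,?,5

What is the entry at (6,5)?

6

(1,2) = 5: row 1 has {1,2,3,4,6}; col 2 has {3,6}; box has {3,4,6} → only 5 remains.
(2,1) = 1: row 2 has {3,5,6}; col 1 has {2,3,4,5}; box has {3,4,5,6} → only 1 remains.
(2,3) = 2: row 2 has {1,3,5,6}; col 3 has {3,4,5,6}; box has {1,3,4,5,6} → only 2 remains.
(2,6) = 4: row 2 has {1,2,3,5,6}; col 6 has {2,5,6}; box has {1,2,3,5,6} → only 4 remains.
(3,2) = 1: row 3 has {2,4,5,6}; col 2 has {3,5,6}; box has {2,3,4,5,6} → only 1 remains.
(3,5) = 3: row 3 has {1,2,4,5,6}; col 5 has {2,5}; box has {2,5,6} → only 3 remains.
(4,6) = 1: row 4 has {2,3,5,6}; col 6 has {2,4,5,6}; box has {2,3,5,6} → only 1 remains.
(5,1) = 6: row 5 has {5}; col 1 has {1,2,3,4,5}; box has {3,5} → only 6 remains.
(5,4) = 4: row 5 has {5,6}; col 4 has {1,2,3,5,6}; box has {2,5} → only 4 remains.
(5,5) = 1: row 5 has {4,5,6}; col 5 has {2,3,5}; box has {2,4,5} → only 1 remains.
(5,6) = 3: row 5 has {1,4,5,6}; col 6 has {1,2,4,5,6}; box has {1,2,4,5} → only 3 remains.
(6,2) = 4: row 6 has {2,3,5}; col 2 has {1,3,5,6}; box has {3,5,6} → only 4 remains.
(6,3) = 1: row 6 has {2,3,4,5}; col 3 has {2,3,4,5,6}; box has {3,4,5,6} → only 1 remains.
(6,5) = 6: row 6 has {1,2,3,4,5}; col 5 has {1,2,3,5}; box has {1,2,3,4,5} → only 6 remains.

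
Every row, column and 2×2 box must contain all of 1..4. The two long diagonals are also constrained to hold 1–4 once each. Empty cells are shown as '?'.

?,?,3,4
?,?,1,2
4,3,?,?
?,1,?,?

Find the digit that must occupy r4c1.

2

r1c2 = 2 (sole candidate).
r2c1 = 3 (sole candidate).
r2c2 = 4 (sole candidate).
r3c3 = 2 (sole candidate).
r3c4 = 1 (sole candidate).
r4c1 = 2: row 4 has {1}; col 1 has {3,4}; box has {1,3,4}; anti-diagonal has {1,3,4} → only 2 remains.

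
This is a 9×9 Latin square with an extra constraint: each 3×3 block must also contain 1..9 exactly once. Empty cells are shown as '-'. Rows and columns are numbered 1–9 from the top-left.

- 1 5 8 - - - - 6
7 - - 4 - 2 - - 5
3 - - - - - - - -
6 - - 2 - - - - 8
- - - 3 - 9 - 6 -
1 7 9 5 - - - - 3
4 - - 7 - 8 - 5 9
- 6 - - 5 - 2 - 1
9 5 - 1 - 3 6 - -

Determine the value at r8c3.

r1c1 = 2: row 1 has {1,5,6,8}; col 1 has {1,3,4,6,7,9}; box has {1,3,5,7} → only 2 remains.
r1c6 = 7: row 1 has {1,2,5,6,8}; col 6 has {2,3,8,9}; box has {2,4,8} → only 7 remains.
r6c7 = 4: row 6 has {1,3,5,7,9}; col 7 has {2,6}; box has {3,6,8} → only 4 remains.
r6c8 = 2: row 6 has {1,3,4,5,7,9}; col 8 has {5,6}; box has {3,4,6,8} → only 2 remains.
r7c7 = 3: row 7 has {4,5,7,8,9}; col 7 has {2,4,6}; box has {1,2,5,6,9} → only 3 remains.
r8c1 = 8: row 8 has {1,2,5,6}; col 1 has {1,2,3,4,6,7,9}; box has {4,5,6,9} → only 8 remains.
r8c4 = 9: row 8 has {1,2,5,6,8}; col 4 has {1,2,3,4,5,7,8}; box has {1,3,5,7,8} → only 9 remains.
r8c6 = 4: row 8 has {1,2,5,6,8,9}; col 6 has {2,3,7,8,9}; box has {1,3,5,7,8,9} → only 4 remains.
r8c8 = 7: row 8 has {1,2,4,5,6,8,9}; col 8 has {2,5,6}; box has {1,2,3,5,6,9} → only 7 remains.
r9c5 = 2: row 9 has {1,3,5,6,9}; col 5 has {5}; box has {1,3,4,5,7,8,9} → only 2 remains.
r9c9 = 4: row 9 has {1,2,3,5,6,9}; col 9 has {1,3,5,6,8,9}; box has {1,2,3,5,6,7,9} → only 4 remains.
r1c7 = 9: row 1 has {1,2,5,6,7,8}; col 7 has {2,3,4,6}; box has {5,6} → only 9 remains.
r3c4 = 6: row 3 has {3}; col 4 has {1,2,3,4,5,7,8,9}; box has {2,4,7,8} → only 6 remains.
r4c6 = 1: row 4 has {2,6,8}; col 6 has {2,3,4,7,8,9}; box has {2,3,5,9} → only 1 remains.
r4c8 = 9: row 4 has {1,2,6,8}; col 8 has {2,5,6,7}; box has {2,3,4,6,8} → only 9 remains.
r5c1 = 5: row 5 has {3,6,9}; col 1 has {1,2,3,4,6,7,8,9}; box has {1,6,7,9} → only 5 remains.
r5c9 = 7: row 5 has {3,5,6,9}; col 9 has {1,3,4,5,6,8,9}; box has {2,3,4,6,8,9} → only 7 remains.
r6c6 = 6: row 6 has {1,2,3,4,5,7,9}; col 6 has {1,2,3,4,7,8,9}; box has {1,2,3,5,9} → only 6 remains.
r7c2 = 2: row 7 has {3,4,5,7,8,9}; col 2 has {1,5,6,7}; box has {4,5,6,8,9} → only 2 remains.
r7c3 = 1: row 7 has {2,3,4,5,7,8,9}; col 3 has {5,9}; box has {2,4,5,6,8,9} → only 1 remains.
r7c5 = 6: row 7 has {1,2,3,4,5,7,8,9}; col 5 has {2,5}; box has {1,2,3,4,5,7,8,9} → only 6 remains.
r8c3 = 3: row 8 has {1,2,4,5,6,7,8,9}; col 3 has {1,5,9}; box has {1,2,4,5,6,8,9} → only 3 remains.

3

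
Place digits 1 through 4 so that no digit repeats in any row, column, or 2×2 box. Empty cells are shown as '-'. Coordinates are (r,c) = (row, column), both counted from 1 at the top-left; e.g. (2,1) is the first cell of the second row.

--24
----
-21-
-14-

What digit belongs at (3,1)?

(1,2) = 3 (sole candidate).
(2,2) = 4 (sole candidate).
(2,3) = 3 (sole candidate).
(2,4) = 1 (sole candidate).
(3,4) = 3 (sole candidate).
(4,1) = 3 (sole candidate).
(4,4) = 2 (sole candidate).
(1,1) = 1 (sole candidate).
(2,1) = 2 (sole candidate).
(3,1) = 4: row 3 has {1,2,3}; col 1 has {1,2,3}; box has {1,2,3} → only 4 remains.

4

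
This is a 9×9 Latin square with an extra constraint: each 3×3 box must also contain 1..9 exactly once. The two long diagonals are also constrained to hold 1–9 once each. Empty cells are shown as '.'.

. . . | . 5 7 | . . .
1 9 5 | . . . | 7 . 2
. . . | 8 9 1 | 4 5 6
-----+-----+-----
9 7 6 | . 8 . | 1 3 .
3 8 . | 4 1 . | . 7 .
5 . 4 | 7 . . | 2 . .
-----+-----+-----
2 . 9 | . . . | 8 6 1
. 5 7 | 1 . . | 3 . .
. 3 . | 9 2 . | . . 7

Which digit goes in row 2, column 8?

row 1, column 7 = 9: row 1 has {5,7}; col 7 has {1,2,3,4,7,8}; box has {2,4,5,6,7} → only 9 remains.
row 2, column 8 = 8: row 2 has {1,2,5,7,9}; col 8 has {3,5,6,7}; box has {2,4,5,6,7,9}; anti-diagonal has {1,4,5,7,9} → only 8 remains.

8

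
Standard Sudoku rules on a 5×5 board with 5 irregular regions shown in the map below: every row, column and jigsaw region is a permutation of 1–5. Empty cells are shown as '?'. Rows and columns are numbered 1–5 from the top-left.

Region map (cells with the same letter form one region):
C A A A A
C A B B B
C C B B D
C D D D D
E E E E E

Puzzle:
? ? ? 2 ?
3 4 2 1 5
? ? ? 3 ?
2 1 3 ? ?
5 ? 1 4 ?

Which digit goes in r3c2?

5

r1c3 = 5: row 1 has {2}; col 3 has {1,2,3}; region has {2,4} → only 5 remains.
r3c2 = 5: row 3 has {3}; col 2 has {1,4}; region has {2,3} → only 5 remains.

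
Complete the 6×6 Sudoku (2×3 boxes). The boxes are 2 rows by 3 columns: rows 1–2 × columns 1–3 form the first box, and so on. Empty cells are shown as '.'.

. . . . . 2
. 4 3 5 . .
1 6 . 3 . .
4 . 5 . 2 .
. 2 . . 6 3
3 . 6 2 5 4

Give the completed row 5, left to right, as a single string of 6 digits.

524163

r1c3 = 1 (sole candidate).
r2c5 = 1 (sole candidate).
r2c6 = 6 (sole candidate).
r3c3 = 2 (sole candidate).
r3c5 = 4 (sole candidate).
r3c6 = 5 (sole candidate).
r4c2 = 3 (sole candidate).
r4c6 = 1 (sole candidate).
r5c1 = 5: row 5 has {2,3,6}; col 1 has {1,3,4}; box has {2,3,6} → only 5 remains.
r5c3 = 4: row 5 has {2,3,5,6}; col 3 has {1,2,3,5,6}; box has {2,3,5,6} → only 4 remains.
r5c4 = 1: row 5 has {2,3,4,5,6}; col 4 has {2,3,5}; box has {2,3,4,5,6} → only 1 remains.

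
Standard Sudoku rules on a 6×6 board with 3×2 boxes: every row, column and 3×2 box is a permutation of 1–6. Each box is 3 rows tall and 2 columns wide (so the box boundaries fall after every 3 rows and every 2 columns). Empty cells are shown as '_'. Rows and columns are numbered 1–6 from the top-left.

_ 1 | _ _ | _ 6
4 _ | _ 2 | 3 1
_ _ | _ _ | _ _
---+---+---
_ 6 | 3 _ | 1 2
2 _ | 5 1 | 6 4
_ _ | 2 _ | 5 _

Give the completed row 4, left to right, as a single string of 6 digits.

563412

r1c3 = 4: row 1 has {1,6}; col 3 has {2,3,5}; box has {2} → only 4 remains.
r1c5 = 2: row 1 has {1,4,6}; col 5 has {1,3,5,6}; box has {1,3,6} → only 2 remains.
r2c2 = 5: row 2 has {1,2,3,4}; col 2 has {1,6}; box has {1,4} → only 5 remains.
r2c3 = 6: row 2 has {1,2,3,4,5}; col 3 has {2,3,4,5}; box has {2,4} → only 6 remains.
r3c3 = 1: row 3 has {}; col 3 has {2,3,4,5,6}; box has {2,4,6} → only 1 remains.
r3c5 = 4: row 3 has {1}; col 5 has {1,2,3,5,6}; box has {1,2,3,6} → only 4 remains.
r3c6 = 5: row 3 has {1,4}; col 6 has {1,2,4,6}; box has {1,2,3,4,6} → only 5 remains.
r4c1 = 5: row 4 has {1,2,3,6}; col 1 has {2,4}; box has {2,6} → only 5 remains.
r4c4 = 4: row 4 has {1,2,3,5,6}; col 4 has {1,2}; box has {1,2,3,5} → only 4 remains.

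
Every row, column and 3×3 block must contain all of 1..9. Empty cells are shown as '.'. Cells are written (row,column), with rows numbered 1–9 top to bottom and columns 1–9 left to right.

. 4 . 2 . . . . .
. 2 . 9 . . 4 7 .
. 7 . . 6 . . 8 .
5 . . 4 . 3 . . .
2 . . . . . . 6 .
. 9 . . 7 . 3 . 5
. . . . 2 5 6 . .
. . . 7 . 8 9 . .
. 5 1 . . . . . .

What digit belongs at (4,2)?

6

(2,6) = 1 (sole candidate).
(3,6) = 4 (sole candidate).
(5,6) = 9 (sole candidate).
(9,6) = 6 (sole candidate).
(1,6) = 7 (sole candidate).
(6,6) = 2 (sole candidate).
(9,4) = 3 (sole candidate).
(3,4) = 5 (sole candidate).
(7,4) = 1 (sole candidate).
(8,5) = 4 (sole candidate).
(9,5) = 9 (sole candidate).
(5,4) = 8 (sole candidate).
(6,4) = 6 (sole candidate).
(4,5) = 1 (sole candidate).
(5,5) = 5 (sole candidate).
(2,3) = 5 (hidden single in row 2).
(8,8) = 5 (hidden single in row 8).
(1,7) = 5 (hidden single in row 1).
(8,9) = 1 (hidden single in row 8).
(8,3) = 2 (hidden single in row 8).
(5,2) = 1 (hidden single in column 2).
(5,7) = 7 (sole candidate).
(5,9) = 4 (sole candidate).
(6,8) = 1 (sole candidate).
(5,3) = 3 (sole candidate).
(3,3) = 9 (sole candidate).
(1,1) = 1 (hidden single in row 1).
(3,1) = 3 (sole candidate).
(3,9) = 2 (sole candidate).
(8,1) = 6 (sole candidate).
(8,2) = 3 (sole candidate).
(2,1) = 8 (sole candidate).
(2,5) = 3 (sole candidate).
(2,9) = 6 (sole candidate).
(3,7) = 1 (sole candidate).
(6,1) = 4 (sole candidate).
(6,3) = 8 (sole candidate).
(7,2) = 8 (sole candidate).
(9,1) = 7 (sole candidate).
(9,9) = 8 (sole candidate).
(1,3) = 6 (sole candidate).
(1,5) = 8 (sole candidate).
(4,2) = 6: row 4 has {1,3,4,5}; col 2 has {1,2,3,4,5,7,8,9}; box has {1,2,3,4,5,8,9} → only 6 remains.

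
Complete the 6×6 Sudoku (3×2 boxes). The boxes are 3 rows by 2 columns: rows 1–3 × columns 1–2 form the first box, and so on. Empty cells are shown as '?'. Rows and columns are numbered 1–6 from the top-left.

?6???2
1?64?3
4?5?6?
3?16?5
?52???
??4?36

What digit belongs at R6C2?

R1C1 = 5 (sole candidate).
R1C3 = 3 (sole candidate).
R1C4 = 1 (sole candidate).
R1C5 = 4 (sole candidate).
R2C2 = 2 (sole candidate).
R2C5 = 5 (sole candidate).
R3C2 = 3 (sole candidate).
R3C4 = 2 (sole candidate).
R3C6 = 1 (sole candidate).
R4C2 = 4 (sole candidate).
R4C5 = 2 (sole candidate).
R5C1 = 6 (sole candidate).
R5C4 = 3 (sole candidate).
R5C5 = 1 (sole candidate).
R5C6 = 4 (sole candidate).
R6C1 = 2 (sole candidate).
R6C2 = 1: row 6 has {2,3,4,6}; col 2 has {2,3,4,5,6}; box has {2,3,4,5,6} → only 1 remains.

1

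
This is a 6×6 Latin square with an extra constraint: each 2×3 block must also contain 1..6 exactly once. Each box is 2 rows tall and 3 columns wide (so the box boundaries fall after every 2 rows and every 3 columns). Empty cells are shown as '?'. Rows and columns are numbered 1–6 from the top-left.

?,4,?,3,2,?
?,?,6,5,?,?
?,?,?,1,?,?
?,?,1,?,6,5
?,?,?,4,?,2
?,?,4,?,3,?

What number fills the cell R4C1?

R1C3 = 5: row 1 has {2,3,4}; col 3 has {1,4,6}; box has {4,6} → only 5 remains.
R3C5 = 4: row 3 has {1}; col 5 has {2,3,6}; box has {1,5,6} → only 4 remains.
R3C6 = 3: row 3 has {1,4}; col 6 has {2,5}; box has {1,4,5,6} → only 3 remains.
R4C4 = 2: row 4 has {1,5,6}; col 4 has {1,3,4,5}; box has {1,3,4,5,6} → only 2 remains.
R5C3 = 3: row 5 has {2,4}; col 3 has {1,4,5,6}; box has {4} → only 3 remains.
R6C4 = 6: row 6 has {3,4}; col 4 has {1,2,3,4,5}; box has {2,3,4} → only 6 remains.
R6C6 = 1: row 6 has {3,4,6}; col 6 has {2,3,5}; box has {2,3,4,6} → only 1 remains.
R1C1 = 1: row 1 has {2,3,4,5}; col 1 has {}; box has {4,5,6} → only 1 remains.
R1C6 = 6: row 1 has {1,2,3,4,5}; col 6 has {1,2,3,5}; box has {2,3,5} → only 6 remains.
R2C5 = 1: row 2 has {5,6}; col 5 has {2,3,4,6}; box has {2,3,5,6} → only 1 remains.
R2C6 = 4: row 2 has {1,5,6}; col 6 has {1,2,3,5,6}; box has {1,2,3,5,6} → only 4 remains.
R3C3 = 2: row 3 has {1,3,4}; col 3 has {1,3,4,5,6}; box has {1} → only 2 remains.
R4C2 = 3: row 4 has {1,2,5,6}; col 2 has {4}; box has {1,2} → only 3 remains.
R5C5 = 5: row 5 has {2,3,4}; col 5 has {1,2,3,4,6}; box has {1,2,3,4,6} → only 5 remains.
R2C2 = 2: row 2 has {1,4,5,6}; col 2 has {3,4}; box has {1,4,5,6} → only 2 remains.
R4C1 = 4: row 4 has {1,2,3,5,6}; col 1 has {1}; box has {1,2,3} → only 4 remains.

4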